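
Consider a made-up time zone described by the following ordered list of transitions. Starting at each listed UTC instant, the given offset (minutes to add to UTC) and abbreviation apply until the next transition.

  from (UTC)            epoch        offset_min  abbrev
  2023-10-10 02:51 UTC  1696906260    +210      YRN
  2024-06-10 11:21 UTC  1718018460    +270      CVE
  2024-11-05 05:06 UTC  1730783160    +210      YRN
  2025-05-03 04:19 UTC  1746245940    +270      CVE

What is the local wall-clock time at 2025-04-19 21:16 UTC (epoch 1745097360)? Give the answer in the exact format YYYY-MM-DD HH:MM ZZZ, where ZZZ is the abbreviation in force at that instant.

Query: 2025-04-19 21:16 UTC
Rule 3/4 (YRN, +03:30): 2024-11-05 05:06 UTC ≤ query < 2025-05-03 04:19 UTC
21·60 + 16 + 210 = 1486 min
1486 = 1·1440 + 46; 46 = 0·60 + 46 → 00:46, 2025-04-19 + 1 day = 2025-04-20
→ 2025-04-20 00:46 YRN

2025-04-20 00:46 YRN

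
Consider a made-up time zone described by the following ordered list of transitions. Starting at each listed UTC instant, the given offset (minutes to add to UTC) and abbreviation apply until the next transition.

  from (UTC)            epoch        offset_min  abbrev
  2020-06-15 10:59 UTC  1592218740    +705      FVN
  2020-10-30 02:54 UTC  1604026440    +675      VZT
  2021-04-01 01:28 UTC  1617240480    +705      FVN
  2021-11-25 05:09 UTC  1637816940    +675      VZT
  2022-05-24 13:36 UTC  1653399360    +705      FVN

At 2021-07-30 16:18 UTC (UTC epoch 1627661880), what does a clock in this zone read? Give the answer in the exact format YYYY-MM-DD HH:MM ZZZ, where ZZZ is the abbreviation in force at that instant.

Query: 2021-07-30 16:18 UTC
Rule 3/5 (FVN, +11:45): 2021-04-01 01:28 UTC ≤ query < 2021-11-25 05:09 UTC
16·60 + 18 + 705 = 1683 min
1683 = 1·1440 + 243; 243 = 4·60 + 3 → 04:03, 2021-07-30 + 1 day = 2021-07-31
→ 2021-07-31 04:03 FVN

2021-07-31 04:03 FVN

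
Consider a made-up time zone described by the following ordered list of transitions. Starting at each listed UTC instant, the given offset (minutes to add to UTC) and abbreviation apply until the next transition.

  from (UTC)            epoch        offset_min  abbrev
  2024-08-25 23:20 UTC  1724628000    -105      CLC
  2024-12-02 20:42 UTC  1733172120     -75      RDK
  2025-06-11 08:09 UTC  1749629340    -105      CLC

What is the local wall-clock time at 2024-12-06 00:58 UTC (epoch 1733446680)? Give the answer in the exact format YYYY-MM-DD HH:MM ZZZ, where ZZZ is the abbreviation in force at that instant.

2024-12-05 23:43 RDK

Query: 2024-12-06 00:58 UTC
Rule 2/3 (RDK, -01:15): 2024-12-02 20:42 UTC ≤ query < 2025-06-11 08:09 UTC
0·60 + 58 - 75 = -17 min
-17 = -1·1440 + 1423; 1423 = 23·60 + 43 → 23:43, 2024-12-06 - 1 day = 2024-12-05
→ 2024-12-05 23:43 RDK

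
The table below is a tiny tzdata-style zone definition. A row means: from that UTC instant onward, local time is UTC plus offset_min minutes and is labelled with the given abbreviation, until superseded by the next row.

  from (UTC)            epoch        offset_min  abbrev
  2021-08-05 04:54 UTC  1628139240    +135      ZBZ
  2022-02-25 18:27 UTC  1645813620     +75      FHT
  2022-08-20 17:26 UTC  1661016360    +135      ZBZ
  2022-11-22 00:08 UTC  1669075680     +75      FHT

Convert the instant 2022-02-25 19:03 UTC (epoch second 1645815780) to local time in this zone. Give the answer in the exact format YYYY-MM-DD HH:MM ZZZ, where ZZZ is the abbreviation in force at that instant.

Query: 2022-02-25 19:03 UTC
Rule 2/4 (FHT, +01:15): 2022-02-25 18:27 UTC ≤ query < 2022-08-20 17:26 UTC
19·60 + 3 + 75 = 1218 min
1218 = 0·1440 + 1218; 1218 = 20·60 + 18 → 20:18, same day
→ 2022-02-25 20:18 FHT

2022-02-25 20:18 FHT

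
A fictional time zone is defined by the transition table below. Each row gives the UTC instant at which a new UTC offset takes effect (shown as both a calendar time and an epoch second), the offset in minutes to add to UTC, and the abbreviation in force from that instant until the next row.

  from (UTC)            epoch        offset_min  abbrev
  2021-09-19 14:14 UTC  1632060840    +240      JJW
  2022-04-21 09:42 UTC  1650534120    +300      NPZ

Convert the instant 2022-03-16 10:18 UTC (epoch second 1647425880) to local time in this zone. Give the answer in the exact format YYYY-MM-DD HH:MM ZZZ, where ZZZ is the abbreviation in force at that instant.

Query: 2022-03-16 10:18 UTC
Rule 1/2 (JJW, +04:00): 2021-09-19 14:14 UTC ≤ query < 2022-04-21 09:42 UTC
10·60 + 18 + 240 = 858 min
858 = 0·1440 + 858; 858 = 14·60 + 18 → 14:18, same day
→ 2022-03-16 14:18 JJW

2022-03-16 14:18 JJW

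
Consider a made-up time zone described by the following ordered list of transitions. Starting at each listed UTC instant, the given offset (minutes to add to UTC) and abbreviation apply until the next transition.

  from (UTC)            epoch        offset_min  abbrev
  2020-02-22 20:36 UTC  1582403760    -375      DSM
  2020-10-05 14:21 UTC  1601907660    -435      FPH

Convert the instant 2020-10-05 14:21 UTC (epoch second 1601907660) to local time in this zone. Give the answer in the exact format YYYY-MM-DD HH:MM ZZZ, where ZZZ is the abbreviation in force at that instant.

2020-10-05 07:06 FPH

Query: 2020-10-05 14:21 UTC
Rule 2/2 (FPH, -07:15): 2020-10-05 14:21 UTC ≤ query < +∞
14·60 + 21 - 435 = 426 min
426 = 0·1440 + 426; 426 = 7·60 + 6 → 07:06, same day
→ 2020-10-05 07:06 FPH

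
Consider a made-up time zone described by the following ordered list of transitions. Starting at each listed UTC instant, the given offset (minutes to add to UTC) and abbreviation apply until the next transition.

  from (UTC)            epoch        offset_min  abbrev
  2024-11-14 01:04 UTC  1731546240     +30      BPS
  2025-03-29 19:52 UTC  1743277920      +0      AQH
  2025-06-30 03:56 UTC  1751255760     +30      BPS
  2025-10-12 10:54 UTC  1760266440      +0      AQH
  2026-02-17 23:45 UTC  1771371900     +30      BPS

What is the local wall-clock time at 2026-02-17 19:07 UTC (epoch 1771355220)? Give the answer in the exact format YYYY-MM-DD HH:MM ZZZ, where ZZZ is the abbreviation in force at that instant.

2026-02-17 19:07 AQH

Query: 2026-02-17 19:07 UTC
Rule 4/5 (AQH, +00:00): 2025-10-12 10:54 UTC ≤ query < 2026-02-17 23:45 UTC
19·60 + 7 + 0 = 1147 min
1147 = 0·1440 + 1147; 1147 = 19·60 + 7 → 19:07, same day
→ 2026-02-17 19:07 AQH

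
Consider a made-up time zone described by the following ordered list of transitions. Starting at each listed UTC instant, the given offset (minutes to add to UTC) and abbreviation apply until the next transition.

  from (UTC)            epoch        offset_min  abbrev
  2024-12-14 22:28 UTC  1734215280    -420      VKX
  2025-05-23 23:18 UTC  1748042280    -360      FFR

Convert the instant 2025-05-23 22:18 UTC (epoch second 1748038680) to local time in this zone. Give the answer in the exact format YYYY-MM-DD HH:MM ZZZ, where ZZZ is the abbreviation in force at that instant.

Query: 2025-05-23 22:18 UTC
Rule 1/2 (VKX, -07:00): 2024-12-14 22:28 UTC ≤ query < 2025-05-23 23:18 UTC
22·60 + 18 - 420 = 918 min
918 = 0·1440 + 918; 918 = 15·60 + 18 → 15:18, same day
→ 2025-05-23 15:18 VKX

2025-05-23 15:18 VKX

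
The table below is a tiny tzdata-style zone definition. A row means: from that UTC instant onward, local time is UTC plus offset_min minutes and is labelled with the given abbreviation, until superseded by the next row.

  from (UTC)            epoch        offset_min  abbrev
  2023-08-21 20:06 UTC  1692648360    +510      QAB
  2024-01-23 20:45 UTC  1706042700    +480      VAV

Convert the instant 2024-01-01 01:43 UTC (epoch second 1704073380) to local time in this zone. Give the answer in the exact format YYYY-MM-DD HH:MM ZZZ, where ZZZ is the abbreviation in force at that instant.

2024-01-01 10:13 QAB

Query: 2024-01-01 01:43 UTC
Rule 1/2 (QAB, +08:30): 2023-08-21 20:06 UTC ≤ query < 2024-01-23 20:45 UTC
1·60 + 43 + 510 = 613 min
613 = 0·1440 + 613; 613 = 10·60 + 13 → 10:13, same day
→ 2024-01-01 10:13 QAB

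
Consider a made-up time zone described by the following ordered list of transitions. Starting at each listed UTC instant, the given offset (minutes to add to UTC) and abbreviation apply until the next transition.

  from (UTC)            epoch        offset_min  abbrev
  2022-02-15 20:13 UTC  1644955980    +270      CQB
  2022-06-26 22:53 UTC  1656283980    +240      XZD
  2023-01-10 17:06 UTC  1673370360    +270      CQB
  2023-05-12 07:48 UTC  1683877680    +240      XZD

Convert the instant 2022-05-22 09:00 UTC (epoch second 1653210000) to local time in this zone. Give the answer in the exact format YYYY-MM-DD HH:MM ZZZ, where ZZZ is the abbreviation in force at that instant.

Query: 2022-05-22 09:00 UTC
Rule 1/4 (CQB, +04:30): 2022-02-15 20:13 UTC ≤ query < 2022-06-26 22:53 UTC
9·60 + 0 + 270 = 810 min
810 = 0·1440 + 810; 810 = 13·60 + 30 → 13:30, same day
→ 2022-05-22 13:30 CQB

2022-05-22 13:30 CQB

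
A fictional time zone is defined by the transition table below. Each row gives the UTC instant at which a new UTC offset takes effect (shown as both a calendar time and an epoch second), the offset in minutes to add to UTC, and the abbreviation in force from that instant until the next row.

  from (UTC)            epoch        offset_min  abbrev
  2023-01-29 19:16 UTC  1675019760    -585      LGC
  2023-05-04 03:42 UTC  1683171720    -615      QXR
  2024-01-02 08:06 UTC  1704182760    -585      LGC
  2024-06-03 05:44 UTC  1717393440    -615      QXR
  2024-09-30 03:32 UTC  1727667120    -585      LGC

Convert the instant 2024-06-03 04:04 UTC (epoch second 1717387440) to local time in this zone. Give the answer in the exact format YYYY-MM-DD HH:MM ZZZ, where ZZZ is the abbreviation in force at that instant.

2024-06-02 18:19 LGC

Query: 2024-06-03 04:04 UTC
Rule 3/5 (LGC, -09:45): 2024-01-02 08:06 UTC ≤ query < 2024-06-03 05:44 UTC
4·60 + 4 - 585 = -341 min
-341 = -1·1440 + 1099; 1099 = 18·60 + 19 → 18:19, 2024-06-03 - 1 day = 2024-06-02
→ 2024-06-02 18:19 LGC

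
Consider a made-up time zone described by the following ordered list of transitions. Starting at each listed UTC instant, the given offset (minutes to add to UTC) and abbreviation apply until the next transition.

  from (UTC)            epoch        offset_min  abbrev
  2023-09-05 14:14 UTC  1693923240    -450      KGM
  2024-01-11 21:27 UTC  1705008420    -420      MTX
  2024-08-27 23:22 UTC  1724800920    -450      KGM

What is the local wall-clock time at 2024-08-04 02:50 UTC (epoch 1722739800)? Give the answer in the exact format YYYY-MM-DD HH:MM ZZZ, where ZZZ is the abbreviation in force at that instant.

Query: 2024-08-04 02:50 UTC
Rule 2/3 (MTX, -07:00): 2024-01-11 21:27 UTC ≤ query < 2024-08-27 23:22 UTC
2·60 + 50 - 420 = -250 min
-250 = -1·1440 + 1190; 1190 = 19·60 + 50 → 19:50, 2024-08-04 - 1 day = 2024-08-03
→ 2024-08-03 19:50 MTX

2024-08-03 19:50 MTX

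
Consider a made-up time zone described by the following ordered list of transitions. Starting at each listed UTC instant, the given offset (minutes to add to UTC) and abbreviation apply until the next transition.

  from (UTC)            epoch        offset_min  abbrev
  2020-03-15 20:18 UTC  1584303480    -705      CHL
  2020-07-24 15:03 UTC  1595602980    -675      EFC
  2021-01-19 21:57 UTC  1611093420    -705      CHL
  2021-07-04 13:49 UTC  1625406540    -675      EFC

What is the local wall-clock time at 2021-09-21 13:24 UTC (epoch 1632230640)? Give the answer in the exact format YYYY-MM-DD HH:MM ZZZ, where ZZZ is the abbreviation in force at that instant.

2021-09-21 02:09 EFC

Query: 2021-09-21 13:24 UTC
Rule 4/4 (EFC, -11:15): 2021-07-04 13:49 UTC ≤ query < +∞
13·60 + 24 - 675 = 129 min
129 = 0·1440 + 129; 129 = 2·60 + 9 → 02:09, same day
→ 2021-09-21 02:09 EFC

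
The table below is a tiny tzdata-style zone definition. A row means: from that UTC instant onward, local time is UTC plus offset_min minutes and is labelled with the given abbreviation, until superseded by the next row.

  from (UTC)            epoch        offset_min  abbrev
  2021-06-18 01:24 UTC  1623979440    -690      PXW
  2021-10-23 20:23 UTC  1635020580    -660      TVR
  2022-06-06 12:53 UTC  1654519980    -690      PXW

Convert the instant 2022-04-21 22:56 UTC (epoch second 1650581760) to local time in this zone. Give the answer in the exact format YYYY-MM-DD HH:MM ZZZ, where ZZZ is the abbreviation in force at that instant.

Query: 2022-04-21 22:56 UTC
Rule 2/3 (TVR, -11:00): 2021-10-23 20:23 UTC ≤ query < 2022-06-06 12:53 UTC
22·60 + 56 - 660 = 716 min
716 = 0·1440 + 716; 716 = 11·60 + 56 → 11:56, same day
→ 2022-04-21 11:56 TVR

2022-04-21 11:56 TVR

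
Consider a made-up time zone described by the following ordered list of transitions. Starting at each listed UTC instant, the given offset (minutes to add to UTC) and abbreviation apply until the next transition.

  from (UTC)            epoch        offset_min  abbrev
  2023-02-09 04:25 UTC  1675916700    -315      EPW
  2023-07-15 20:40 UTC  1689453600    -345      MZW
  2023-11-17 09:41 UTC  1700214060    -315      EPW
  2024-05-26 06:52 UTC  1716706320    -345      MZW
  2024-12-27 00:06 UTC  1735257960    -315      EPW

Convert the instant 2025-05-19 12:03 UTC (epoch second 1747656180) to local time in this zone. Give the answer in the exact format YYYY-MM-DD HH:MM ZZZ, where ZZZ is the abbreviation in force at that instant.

2025-05-19 06:48 EPW

Query: 2025-05-19 12:03 UTC
Rule 5/5 (EPW, -05:15): 2024-12-27 00:06 UTC ≤ query < +∞
12·60 + 3 - 315 = 408 min
408 = 0·1440 + 408; 408 = 6·60 + 48 → 06:48, same day
→ 2025-05-19 06:48 EPW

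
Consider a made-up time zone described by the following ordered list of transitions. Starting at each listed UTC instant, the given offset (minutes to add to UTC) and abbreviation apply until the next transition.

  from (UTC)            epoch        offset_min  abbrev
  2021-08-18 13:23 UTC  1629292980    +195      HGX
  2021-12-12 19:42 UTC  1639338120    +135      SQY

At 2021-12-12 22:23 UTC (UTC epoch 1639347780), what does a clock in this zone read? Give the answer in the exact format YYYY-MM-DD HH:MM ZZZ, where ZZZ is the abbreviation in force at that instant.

Query: 2021-12-12 22:23 UTC
Rule 2/2 (SQY, +02:15): 2021-12-12 19:42 UTC ≤ query < +∞
22·60 + 23 + 135 = 1478 min
1478 = 1·1440 + 38; 38 = 0·60 + 38 → 00:38, 2021-12-12 + 1 day = 2021-12-13
→ 2021-12-13 00:38 SQY

2021-12-13 00:38 SQY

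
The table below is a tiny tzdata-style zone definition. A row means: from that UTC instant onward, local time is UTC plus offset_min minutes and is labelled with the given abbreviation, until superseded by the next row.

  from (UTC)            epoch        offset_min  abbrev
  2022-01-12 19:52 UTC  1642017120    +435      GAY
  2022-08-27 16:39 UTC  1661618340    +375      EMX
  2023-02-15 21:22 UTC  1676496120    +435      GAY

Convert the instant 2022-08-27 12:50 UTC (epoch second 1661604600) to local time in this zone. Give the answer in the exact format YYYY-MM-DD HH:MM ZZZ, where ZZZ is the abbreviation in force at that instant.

2022-08-27 20:05 GAY

Query: 2022-08-27 12:50 UTC
Rule 1/3 (GAY, +07:15): 2022-01-12 19:52 UTC ≤ query < 2022-08-27 16:39 UTC
12·60 + 50 + 435 = 1205 min
1205 = 0·1440 + 1205; 1205 = 20·60 + 5 → 20:05, same day
→ 2022-08-27 20:05 GAY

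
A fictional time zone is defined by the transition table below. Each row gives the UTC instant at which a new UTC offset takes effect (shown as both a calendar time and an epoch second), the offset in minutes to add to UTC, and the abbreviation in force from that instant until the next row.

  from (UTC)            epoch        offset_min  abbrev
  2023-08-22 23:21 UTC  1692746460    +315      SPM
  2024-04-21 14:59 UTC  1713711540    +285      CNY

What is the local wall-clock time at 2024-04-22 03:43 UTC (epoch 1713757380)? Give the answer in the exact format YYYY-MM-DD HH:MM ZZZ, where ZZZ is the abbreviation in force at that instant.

2024-04-22 08:28 CNY

Query: 2024-04-22 03:43 UTC
Rule 2/2 (CNY, +04:45): 2024-04-21 14:59 UTC ≤ query < +∞
3·60 + 43 + 285 = 508 min
508 = 0·1440 + 508; 508 = 8·60 + 28 → 08:28, same day
→ 2024-04-22 08:28 CNY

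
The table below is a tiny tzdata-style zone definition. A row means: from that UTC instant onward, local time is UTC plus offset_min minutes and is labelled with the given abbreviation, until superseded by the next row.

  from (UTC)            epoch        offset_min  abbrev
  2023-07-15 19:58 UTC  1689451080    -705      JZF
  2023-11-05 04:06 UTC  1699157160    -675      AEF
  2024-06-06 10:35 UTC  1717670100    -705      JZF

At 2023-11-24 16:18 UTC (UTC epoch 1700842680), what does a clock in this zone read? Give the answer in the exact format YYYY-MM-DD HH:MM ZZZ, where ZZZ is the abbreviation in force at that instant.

Query: 2023-11-24 16:18 UTC
Rule 2/3 (AEF, -11:15): 2023-11-05 04:06 UTC ≤ query < 2024-06-06 10:35 UTC
16·60 + 18 - 675 = 303 min
303 = 0·1440 + 303; 303 = 5·60 + 3 → 05:03, same day
→ 2023-11-24 05:03 AEF

2023-11-24 05:03 AEF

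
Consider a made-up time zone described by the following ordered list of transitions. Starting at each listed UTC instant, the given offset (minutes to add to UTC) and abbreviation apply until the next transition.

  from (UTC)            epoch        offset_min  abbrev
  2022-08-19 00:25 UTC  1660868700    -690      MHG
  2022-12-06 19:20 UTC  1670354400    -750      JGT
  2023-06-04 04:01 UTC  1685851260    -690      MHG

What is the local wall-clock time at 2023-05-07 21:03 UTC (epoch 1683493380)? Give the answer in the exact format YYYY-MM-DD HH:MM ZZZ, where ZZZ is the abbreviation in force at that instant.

2023-05-07 08:33 JGT

Query: 2023-05-07 21:03 UTC
Rule 2/3 (JGT, -12:30): 2022-12-06 19:20 UTC ≤ query < 2023-06-04 04:01 UTC
21·60 + 3 - 750 = 513 min
513 = 0·1440 + 513; 513 = 8·60 + 33 → 08:33, same day
→ 2023-05-07 08:33 JGT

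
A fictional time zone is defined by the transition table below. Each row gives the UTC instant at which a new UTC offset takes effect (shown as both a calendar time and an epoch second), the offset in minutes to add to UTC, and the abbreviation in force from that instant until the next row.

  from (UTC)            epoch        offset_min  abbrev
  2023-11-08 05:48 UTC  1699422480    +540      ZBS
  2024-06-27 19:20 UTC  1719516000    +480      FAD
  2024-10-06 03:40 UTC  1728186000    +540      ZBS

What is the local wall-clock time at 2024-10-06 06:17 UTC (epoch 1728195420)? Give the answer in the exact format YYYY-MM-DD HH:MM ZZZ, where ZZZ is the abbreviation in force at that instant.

Query: 2024-10-06 06:17 UTC
Rule 3/3 (ZBS, +09:00): 2024-10-06 03:40 UTC ≤ query < +∞
6·60 + 17 + 540 = 917 min
917 = 0·1440 + 917; 917 = 15·60 + 17 → 15:17, same day
→ 2024-10-06 15:17 ZBS

2024-10-06 15:17 ZBS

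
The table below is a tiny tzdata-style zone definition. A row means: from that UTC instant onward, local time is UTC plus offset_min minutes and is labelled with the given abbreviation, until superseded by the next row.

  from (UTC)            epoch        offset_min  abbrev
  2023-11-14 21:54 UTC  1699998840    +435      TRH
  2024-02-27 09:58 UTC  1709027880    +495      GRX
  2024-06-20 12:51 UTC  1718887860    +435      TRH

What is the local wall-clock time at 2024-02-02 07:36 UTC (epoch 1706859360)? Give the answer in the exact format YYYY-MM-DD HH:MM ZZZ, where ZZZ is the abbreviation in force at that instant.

Query: 2024-02-02 07:36 UTC
Rule 1/3 (TRH, +07:15): 2023-11-14 21:54 UTC ≤ query < 2024-02-27 09:58 UTC
7·60 + 36 + 435 = 891 min
891 = 0·1440 + 891; 891 = 14·60 + 51 → 14:51, same day
→ 2024-02-02 14:51 TRH

2024-02-02 14:51 TRH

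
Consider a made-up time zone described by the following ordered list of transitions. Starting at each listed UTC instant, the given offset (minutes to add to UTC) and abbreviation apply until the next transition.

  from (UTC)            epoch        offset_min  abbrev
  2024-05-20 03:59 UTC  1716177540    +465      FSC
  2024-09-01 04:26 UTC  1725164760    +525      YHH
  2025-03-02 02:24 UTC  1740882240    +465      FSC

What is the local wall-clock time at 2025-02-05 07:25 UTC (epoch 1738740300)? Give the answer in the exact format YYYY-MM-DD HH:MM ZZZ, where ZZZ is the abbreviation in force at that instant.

2025-02-05 16:10 YHH

Query: 2025-02-05 07:25 UTC
Rule 2/3 (YHH, +08:45): 2024-09-01 04:26 UTC ≤ query < 2025-03-02 02:24 UTC
7·60 + 25 + 525 = 970 min
970 = 0·1440 + 970; 970 = 16·60 + 10 → 16:10, same day
→ 2025-02-05 16:10 YHH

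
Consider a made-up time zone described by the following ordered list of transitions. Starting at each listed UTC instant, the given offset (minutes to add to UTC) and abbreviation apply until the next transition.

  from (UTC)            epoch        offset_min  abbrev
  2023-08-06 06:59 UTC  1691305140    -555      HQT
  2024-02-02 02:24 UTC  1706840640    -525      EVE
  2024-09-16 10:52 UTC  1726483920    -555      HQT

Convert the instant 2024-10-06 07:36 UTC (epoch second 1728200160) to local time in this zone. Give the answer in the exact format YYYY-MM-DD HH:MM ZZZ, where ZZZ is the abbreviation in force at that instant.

Query: 2024-10-06 07:36 UTC
Rule 3/3 (HQT, -09:15): 2024-09-16 10:52 UTC ≤ query < +∞
7·60 + 36 - 555 = -99 min
-99 = -1·1440 + 1341; 1341 = 22·60 + 21 → 22:21, 2024-10-06 - 1 day = 2024-10-05
→ 2024-10-05 22:21 HQT

2024-10-05 22:21 HQT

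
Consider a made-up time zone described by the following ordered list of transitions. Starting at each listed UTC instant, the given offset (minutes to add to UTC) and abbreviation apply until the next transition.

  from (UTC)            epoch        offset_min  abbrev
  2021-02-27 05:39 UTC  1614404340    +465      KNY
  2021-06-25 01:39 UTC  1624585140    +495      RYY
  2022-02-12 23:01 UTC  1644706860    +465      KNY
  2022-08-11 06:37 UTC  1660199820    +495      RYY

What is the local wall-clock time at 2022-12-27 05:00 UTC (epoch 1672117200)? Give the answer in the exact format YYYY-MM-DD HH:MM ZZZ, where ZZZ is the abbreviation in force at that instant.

2022-12-27 13:15 RYY

Query: 2022-12-27 05:00 UTC
Rule 4/4 (RYY, +08:15): 2022-08-11 06:37 UTC ≤ query < +∞
5·60 + 0 + 495 = 795 min
795 = 0·1440 + 795; 795 = 13·60 + 15 → 13:15, same day
→ 2022-12-27 13:15 RYY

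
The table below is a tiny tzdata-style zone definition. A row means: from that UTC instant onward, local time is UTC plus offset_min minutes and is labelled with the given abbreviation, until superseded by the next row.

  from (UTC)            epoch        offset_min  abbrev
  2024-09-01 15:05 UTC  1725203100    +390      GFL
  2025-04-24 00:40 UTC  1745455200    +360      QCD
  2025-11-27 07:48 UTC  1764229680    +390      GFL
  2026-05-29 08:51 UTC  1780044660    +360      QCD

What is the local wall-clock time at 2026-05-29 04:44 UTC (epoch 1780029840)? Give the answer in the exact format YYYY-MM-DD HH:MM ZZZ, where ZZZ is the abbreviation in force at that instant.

2026-05-29 11:14 GFL

Query: 2026-05-29 04:44 UTC
Rule 3/4 (GFL, +06:30): 2025-11-27 07:48 UTC ≤ query < 2026-05-29 08:51 UTC
4·60 + 44 + 390 = 674 min
674 = 0·1440 + 674; 674 = 11·60 + 14 → 11:14, same day
→ 2026-05-29 11:14 GFL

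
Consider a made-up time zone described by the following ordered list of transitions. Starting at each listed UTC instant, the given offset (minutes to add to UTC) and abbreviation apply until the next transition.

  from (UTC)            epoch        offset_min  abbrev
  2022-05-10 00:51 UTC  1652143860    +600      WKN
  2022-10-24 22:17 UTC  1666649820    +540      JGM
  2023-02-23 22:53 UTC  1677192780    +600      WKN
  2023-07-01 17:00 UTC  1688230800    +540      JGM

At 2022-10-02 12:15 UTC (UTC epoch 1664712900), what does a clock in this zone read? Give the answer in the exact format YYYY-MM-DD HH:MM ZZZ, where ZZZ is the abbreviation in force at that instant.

2022-10-02 22:15 WKN

Query: 2022-10-02 12:15 UTC
Rule 1/4 (WKN, +10:00): 2022-05-10 00:51 UTC ≤ query < 2022-10-24 22:17 UTC
12·60 + 15 + 600 = 1335 min
1335 = 0·1440 + 1335; 1335 = 22·60 + 15 → 22:15, same day
→ 2022-10-02 22:15 WKN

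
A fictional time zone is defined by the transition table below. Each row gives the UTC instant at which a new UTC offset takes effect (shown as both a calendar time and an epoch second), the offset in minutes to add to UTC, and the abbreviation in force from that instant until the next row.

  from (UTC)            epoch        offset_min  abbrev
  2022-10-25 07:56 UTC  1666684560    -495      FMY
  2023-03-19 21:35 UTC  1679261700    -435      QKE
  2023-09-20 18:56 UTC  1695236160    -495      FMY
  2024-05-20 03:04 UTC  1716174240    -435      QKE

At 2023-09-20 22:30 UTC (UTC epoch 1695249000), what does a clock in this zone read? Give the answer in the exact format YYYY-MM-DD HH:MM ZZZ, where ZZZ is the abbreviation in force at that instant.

Query: 2023-09-20 22:30 UTC
Rule 3/4 (FMY, -08:15): 2023-09-20 18:56 UTC ≤ query < 2024-05-20 03:04 UTC
22·60 + 30 - 495 = 855 min
855 = 0·1440 + 855; 855 = 14·60 + 15 → 14:15, same day
→ 2023-09-20 14:15 FMY

2023-09-20 14:15 FMY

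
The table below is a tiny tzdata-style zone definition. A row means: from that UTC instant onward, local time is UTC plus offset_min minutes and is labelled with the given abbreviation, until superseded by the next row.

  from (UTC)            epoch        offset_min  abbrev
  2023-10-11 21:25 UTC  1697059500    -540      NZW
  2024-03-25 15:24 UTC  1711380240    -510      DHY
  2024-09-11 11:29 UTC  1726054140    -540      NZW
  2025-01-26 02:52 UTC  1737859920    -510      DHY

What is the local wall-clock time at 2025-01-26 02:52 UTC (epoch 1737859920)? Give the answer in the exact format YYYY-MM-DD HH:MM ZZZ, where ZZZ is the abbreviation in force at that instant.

2025-01-25 18:22 DHY

Query: 2025-01-26 02:52 UTC
Rule 4/4 (DHY, -08:30): 2025-01-26 02:52 UTC ≤ query < +∞
2·60 + 52 - 510 = -338 min
-338 = -1·1440 + 1102; 1102 = 18·60 + 22 → 18:22, 2025-01-26 - 1 day = 2025-01-25
→ 2025-01-25 18:22 DHY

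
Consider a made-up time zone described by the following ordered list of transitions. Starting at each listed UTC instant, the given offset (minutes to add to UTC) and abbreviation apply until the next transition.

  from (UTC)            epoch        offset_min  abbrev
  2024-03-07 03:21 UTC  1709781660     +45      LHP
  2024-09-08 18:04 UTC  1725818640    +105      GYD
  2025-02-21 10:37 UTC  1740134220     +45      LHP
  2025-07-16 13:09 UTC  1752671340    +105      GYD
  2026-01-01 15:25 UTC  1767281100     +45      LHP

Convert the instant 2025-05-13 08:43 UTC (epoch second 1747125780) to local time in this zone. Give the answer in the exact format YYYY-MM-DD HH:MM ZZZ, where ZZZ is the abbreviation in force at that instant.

Query: 2025-05-13 08:43 UTC
Rule 3/5 (LHP, +00:45): 2025-02-21 10:37 UTC ≤ query < 2025-07-16 13:09 UTC
8·60 + 43 + 45 = 568 min
568 = 0·1440 + 568; 568 = 9·60 + 28 → 09:28, same day
→ 2025-05-13 09:28 LHP

2025-05-13 09:28 LHP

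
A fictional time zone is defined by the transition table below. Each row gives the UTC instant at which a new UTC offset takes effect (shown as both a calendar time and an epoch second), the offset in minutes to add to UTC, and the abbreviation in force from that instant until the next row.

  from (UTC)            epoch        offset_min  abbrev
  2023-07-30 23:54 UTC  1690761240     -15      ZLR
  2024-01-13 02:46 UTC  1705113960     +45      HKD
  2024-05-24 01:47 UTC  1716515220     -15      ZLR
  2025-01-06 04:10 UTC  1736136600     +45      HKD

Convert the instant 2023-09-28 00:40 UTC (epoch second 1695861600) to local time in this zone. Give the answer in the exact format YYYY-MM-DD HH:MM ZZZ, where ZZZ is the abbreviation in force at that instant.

Query: 2023-09-28 00:40 UTC
Rule 1/4 (ZLR, -00:15): 2023-07-30 23:54 UTC ≤ query < 2024-01-13 02:46 UTC
0·60 + 40 - 15 = 25 min
25 = 0·1440 + 25; 25 = 0·60 + 25 → 00:25, same day
→ 2023-09-28 00:25 ZLR

2023-09-28 00:25 ZLR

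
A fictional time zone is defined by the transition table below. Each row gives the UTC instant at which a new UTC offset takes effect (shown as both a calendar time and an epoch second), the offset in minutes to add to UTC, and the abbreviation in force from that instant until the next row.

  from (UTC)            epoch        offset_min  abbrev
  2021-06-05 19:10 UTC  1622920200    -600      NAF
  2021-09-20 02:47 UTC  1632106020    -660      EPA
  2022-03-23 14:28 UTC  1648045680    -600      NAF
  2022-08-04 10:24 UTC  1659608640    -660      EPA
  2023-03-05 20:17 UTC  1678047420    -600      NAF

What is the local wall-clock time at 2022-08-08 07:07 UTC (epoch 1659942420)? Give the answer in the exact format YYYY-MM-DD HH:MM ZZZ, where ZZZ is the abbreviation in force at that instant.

Query: 2022-08-08 07:07 UTC
Rule 4/5 (EPA, -11:00): 2022-08-04 10:24 UTC ≤ query < 2023-03-05 20:17 UTC
7·60 + 7 - 660 = -233 min
-233 = -1·1440 + 1207; 1207 = 20·60 + 7 → 20:07, 2022-08-08 - 1 day = 2022-08-07
→ 2022-08-07 20:07 EPA

2022-08-07 20:07 EPA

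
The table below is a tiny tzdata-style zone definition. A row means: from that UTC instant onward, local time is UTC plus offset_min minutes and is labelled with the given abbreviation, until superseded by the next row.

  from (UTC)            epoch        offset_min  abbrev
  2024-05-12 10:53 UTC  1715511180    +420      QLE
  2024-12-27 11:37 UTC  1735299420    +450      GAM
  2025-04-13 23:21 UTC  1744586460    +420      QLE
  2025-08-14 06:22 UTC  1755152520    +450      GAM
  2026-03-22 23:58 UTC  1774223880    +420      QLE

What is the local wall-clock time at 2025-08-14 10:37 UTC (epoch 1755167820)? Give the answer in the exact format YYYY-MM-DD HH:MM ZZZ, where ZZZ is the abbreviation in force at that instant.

Query: 2025-08-14 10:37 UTC
Rule 4/5 (GAM, +07:30): 2025-08-14 06:22 UTC ≤ query < 2026-03-22 23:58 UTC
10·60 + 37 + 450 = 1087 min
1087 = 0·1440 + 1087; 1087 = 18·60 + 7 → 18:07, same day
→ 2025-08-14 18:07 GAM

2025-08-14 18:07 GAM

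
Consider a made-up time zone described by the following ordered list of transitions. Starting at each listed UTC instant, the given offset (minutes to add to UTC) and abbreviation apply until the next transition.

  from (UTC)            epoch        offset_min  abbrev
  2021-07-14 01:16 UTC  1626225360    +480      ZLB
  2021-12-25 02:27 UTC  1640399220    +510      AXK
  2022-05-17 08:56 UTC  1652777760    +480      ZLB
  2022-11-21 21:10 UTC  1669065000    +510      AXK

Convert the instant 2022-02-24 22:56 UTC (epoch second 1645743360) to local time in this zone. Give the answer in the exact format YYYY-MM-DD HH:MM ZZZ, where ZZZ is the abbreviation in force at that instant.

Query: 2022-02-24 22:56 UTC
Rule 2/4 (AXK, +08:30): 2021-12-25 02:27 UTC ≤ query < 2022-05-17 08:56 UTC
22·60 + 56 + 510 = 1886 min
1886 = 1·1440 + 446; 446 = 7·60 + 26 → 07:26, 2022-02-24 + 1 day = 2022-02-25
→ 2022-02-25 07:26 AXK

2022-02-25 07:26 AXK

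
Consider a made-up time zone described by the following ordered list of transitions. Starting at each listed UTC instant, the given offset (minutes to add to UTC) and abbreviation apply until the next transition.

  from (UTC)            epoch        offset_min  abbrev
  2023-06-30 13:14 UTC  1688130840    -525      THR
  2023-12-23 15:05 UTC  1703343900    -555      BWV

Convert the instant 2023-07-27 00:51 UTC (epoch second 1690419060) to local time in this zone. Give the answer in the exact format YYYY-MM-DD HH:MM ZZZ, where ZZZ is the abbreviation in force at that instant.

Query: 2023-07-27 00:51 UTC
Rule 1/2 (THR, -08:45): 2023-06-30 13:14 UTC ≤ query < 2023-12-23 15:05 UTC
0·60 + 51 - 525 = -474 min
-474 = -1·1440 + 966; 966 = 16·60 + 6 → 16:06, 2023-07-27 - 1 day = 2023-07-26
→ 2023-07-26 16:06 THR

2023-07-26 16:06 THR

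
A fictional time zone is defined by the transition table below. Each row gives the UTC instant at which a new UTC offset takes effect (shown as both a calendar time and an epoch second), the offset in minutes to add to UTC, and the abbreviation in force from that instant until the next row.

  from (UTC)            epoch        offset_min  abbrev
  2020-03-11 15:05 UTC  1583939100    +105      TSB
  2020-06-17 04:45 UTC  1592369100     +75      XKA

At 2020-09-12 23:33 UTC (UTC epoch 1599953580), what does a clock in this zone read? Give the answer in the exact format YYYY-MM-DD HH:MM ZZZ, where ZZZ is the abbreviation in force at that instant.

Query: 2020-09-12 23:33 UTC
Rule 2/2 (XKA, +01:15): 2020-06-17 04:45 UTC ≤ query < +∞
23·60 + 33 + 75 = 1488 min
1488 = 1·1440 + 48; 48 = 0·60 + 48 → 00:48, 2020-09-12 + 1 day = 2020-09-13
→ 2020-09-13 00:48 XKA

2020-09-13 00:48 XKA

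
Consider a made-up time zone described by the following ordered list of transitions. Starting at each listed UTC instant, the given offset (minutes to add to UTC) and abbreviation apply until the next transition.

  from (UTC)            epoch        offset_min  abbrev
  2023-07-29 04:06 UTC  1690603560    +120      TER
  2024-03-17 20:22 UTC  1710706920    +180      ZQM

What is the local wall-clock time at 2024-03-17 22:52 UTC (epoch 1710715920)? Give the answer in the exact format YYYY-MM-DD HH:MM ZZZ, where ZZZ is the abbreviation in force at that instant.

2024-03-18 01:52 ZQM

Query: 2024-03-17 22:52 UTC
Rule 2/2 (ZQM, +03:00): 2024-03-17 20:22 UTC ≤ query < +∞
22·60 + 52 + 180 = 1552 min
1552 = 1·1440 + 112; 112 = 1·60 + 52 → 01:52, 2024-03-17 + 1 day = 2024-03-18
→ 2024-03-18 01:52 ZQM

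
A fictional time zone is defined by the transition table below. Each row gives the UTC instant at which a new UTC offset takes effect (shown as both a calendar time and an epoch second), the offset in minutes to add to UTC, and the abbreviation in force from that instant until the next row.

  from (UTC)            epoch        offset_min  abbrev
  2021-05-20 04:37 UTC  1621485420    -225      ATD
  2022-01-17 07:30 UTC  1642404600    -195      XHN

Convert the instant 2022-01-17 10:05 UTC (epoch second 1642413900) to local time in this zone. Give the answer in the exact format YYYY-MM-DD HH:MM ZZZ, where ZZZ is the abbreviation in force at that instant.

Query: 2022-01-17 10:05 UTC
Rule 2/2 (XHN, -03:15): 2022-01-17 07:30 UTC ≤ query < +∞
10·60 + 5 - 195 = 410 min
410 = 0·1440 + 410; 410 = 6·60 + 50 → 06:50, same day
→ 2022-01-17 06:50 XHN

2022-01-17 06:50 XHN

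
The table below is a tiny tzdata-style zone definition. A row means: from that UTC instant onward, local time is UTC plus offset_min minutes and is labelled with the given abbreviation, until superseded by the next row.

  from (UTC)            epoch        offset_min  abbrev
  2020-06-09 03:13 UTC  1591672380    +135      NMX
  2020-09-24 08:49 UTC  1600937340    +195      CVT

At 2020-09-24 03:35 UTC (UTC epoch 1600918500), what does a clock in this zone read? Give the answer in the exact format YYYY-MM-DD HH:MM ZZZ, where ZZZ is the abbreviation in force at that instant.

2020-09-24 05:50 NMX

Query: 2020-09-24 03:35 UTC
Rule 1/2 (NMX, +02:15): 2020-06-09 03:13 UTC ≤ query < 2020-09-24 08:49 UTC
3·60 + 35 + 135 = 350 min
350 = 0·1440 + 350; 350 = 5·60 + 50 → 05:50, same day
→ 2020-09-24 05:50 NMX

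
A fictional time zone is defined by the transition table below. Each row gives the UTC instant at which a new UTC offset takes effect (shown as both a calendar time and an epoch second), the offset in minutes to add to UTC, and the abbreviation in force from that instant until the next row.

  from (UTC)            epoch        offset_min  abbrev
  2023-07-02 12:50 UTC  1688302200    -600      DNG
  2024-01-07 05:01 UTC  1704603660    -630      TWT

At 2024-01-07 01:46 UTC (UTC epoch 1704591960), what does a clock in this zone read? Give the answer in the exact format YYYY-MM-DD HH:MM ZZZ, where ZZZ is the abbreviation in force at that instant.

2024-01-06 15:46 DNG

Query: 2024-01-07 01:46 UTC
Rule 1/2 (DNG, -10:00): 2023-07-02 12:50 UTC ≤ query < 2024-01-07 05:01 UTC
1·60 + 46 - 600 = -494 min
-494 = -1·1440 + 946; 946 = 15·60 + 46 → 15:46, 2024-01-07 - 1 day = 2024-01-06
→ 2024-01-06 15:46 DNG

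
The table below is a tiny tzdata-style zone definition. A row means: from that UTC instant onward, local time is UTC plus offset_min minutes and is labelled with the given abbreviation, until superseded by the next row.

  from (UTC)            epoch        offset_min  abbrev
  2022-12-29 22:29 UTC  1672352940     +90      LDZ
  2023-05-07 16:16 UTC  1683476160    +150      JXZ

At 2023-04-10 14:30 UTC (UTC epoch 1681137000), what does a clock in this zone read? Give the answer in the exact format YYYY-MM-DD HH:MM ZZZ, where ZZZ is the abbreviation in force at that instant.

2023-04-10 16:00 LDZ

Query: 2023-04-10 14:30 UTC
Rule 1/2 (LDZ, +01:30): 2022-12-29 22:29 UTC ≤ query < 2023-05-07 16:16 UTC
14·60 + 30 + 90 = 960 min
960 = 0·1440 + 960; 960 = 16·60 + 0 → 16:00, same day
→ 2023-04-10 16:00 LDZ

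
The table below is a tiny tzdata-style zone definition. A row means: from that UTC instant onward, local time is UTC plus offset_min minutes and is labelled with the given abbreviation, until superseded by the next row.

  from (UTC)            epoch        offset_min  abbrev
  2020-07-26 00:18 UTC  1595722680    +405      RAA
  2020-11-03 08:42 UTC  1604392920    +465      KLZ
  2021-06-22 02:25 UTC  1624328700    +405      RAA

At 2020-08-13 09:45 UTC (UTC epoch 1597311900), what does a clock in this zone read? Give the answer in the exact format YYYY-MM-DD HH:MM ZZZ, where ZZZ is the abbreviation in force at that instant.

2020-08-13 16:30 RAA

Query: 2020-08-13 09:45 UTC
Rule 1/3 (RAA, +06:45): 2020-07-26 00:18 UTC ≤ query < 2020-11-03 08:42 UTC
9·60 + 45 + 405 = 990 min
990 = 0·1440 + 990; 990 = 16·60 + 30 → 16:30, same day
→ 2020-08-13 16:30 RAA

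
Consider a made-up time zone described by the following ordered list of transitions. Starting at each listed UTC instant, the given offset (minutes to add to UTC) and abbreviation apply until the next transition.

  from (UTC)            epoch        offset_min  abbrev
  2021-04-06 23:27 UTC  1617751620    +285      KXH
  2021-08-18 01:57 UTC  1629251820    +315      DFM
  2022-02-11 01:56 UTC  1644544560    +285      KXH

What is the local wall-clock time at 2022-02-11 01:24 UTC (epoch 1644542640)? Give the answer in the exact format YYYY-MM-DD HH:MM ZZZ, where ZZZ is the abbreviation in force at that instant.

2022-02-11 06:39 DFM

Query: 2022-02-11 01:24 UTC
Rule 2/3 (DFM, +05:15): 2021-08-18 01:57 UTC ≤ query < 2022-02-11 01:56 UTC
1·60 + 24 + 315 = 399 min
399 = 0·1440 + 399; 399 = 6·60 + 39 → 06:39, same day
→ 2022-02-11 06:39 DFM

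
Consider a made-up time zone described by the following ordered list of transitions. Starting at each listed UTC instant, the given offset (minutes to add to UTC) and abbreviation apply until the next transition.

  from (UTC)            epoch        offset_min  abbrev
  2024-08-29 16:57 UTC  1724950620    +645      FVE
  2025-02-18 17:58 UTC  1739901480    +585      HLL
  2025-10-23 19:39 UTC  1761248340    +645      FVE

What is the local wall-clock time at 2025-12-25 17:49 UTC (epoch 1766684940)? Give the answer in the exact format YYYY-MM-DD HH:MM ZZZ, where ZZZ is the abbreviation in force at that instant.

Query: 2025-12-25 17:49 UTC
Rule 3/3 (FVE, +10:45): 2025-10-23 19:39 UTC ≤ query < +∞
17·60 + 49 + 645 = 1714 min
1714 = 1·1440 + 274; 274 = 4·60 + 34 → 04:34, 2025-12-25 + 1 day = 2025-12-26
→ 2025-12-26 04:34 FVE

2025-12-26 04:34 FVE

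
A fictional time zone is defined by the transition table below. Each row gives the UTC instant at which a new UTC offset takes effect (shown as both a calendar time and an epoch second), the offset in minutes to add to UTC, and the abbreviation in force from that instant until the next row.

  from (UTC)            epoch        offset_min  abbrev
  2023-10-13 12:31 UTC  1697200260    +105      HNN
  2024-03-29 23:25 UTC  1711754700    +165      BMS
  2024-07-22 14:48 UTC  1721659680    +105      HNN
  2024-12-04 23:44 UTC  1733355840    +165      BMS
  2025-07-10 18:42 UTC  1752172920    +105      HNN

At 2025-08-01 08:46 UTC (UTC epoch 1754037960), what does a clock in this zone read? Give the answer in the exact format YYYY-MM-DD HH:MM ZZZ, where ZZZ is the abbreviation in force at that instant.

2025-08-01 10:31 HNN

Query: 2025-08-01 08:46 UTC
Rule 5/5 (HNN, +01:45): 2025-07-10 18:42 UTC ≤ query < +∞
8·60 + 46 + 105 = 631 min
631 = 0·1440 + 631; 631 = 10·60 + 31 → 10:31, same day
→ 2025-08-01 10:31 HNN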